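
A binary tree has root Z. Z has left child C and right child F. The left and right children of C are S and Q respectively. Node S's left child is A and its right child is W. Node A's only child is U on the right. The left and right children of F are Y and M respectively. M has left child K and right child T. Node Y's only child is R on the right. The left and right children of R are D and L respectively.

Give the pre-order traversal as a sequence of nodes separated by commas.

Pre-order visits the node, then its left subtree, then its right subtree.
Visit Z.
At Z: go left to C.
  Visit C.
  At C: go left to S.
    Visit S.
    At S: go left to A.
      Visit A.
      At A: no left child.
      At A: go right to U.
        U is a leaf — visit U.
    At S: go right to W.
      W is a leaf — visit W.
  At C: go right to Q.
    Q is a leaf — visit Q.
At Z: go right to F.
  Visit F.
  At F: go left to Y.
    Visit Y.
    At Y: no left child.
    At Y: go right to R.
      Visit R.
      At R: go left to D.
        D is a leaf — visit D.
      At R: go right to L.
        L is a leaf — visit L.
  At F: go right to M.
    Visit M.
    At M: go left to K.
      K is a leaf — visit K.
    At M: go right to T.
      T is a leaf — visit T.

Z, C, S, A, U, W, Q, F, Y, R, D, L, M, K, T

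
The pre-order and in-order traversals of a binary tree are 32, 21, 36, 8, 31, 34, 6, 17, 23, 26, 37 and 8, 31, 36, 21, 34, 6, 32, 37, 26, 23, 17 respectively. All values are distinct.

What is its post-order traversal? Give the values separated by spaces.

31 8 36 6 34 21 37 26 23 17 32

The first element of pre-order is the root; it splits in-order into left and right subtrees.
Root 32: left subtree has 6 nodes {8, 31, 36, 21, 34, 6}, right has 4 {37, 26, 23, 17}.
  Root 21: left subtree has 3 nodes {8, 31, 36}, right has 2 {34, 6}.
    Root 36: left subtree has 2 nodes {8, 31}, right has 0 { }.
      Root 8: left subtree has 0 nodes { }, right has 1 {31}.
    Root 34: left subtree has 0 nodes { }, right has 1 {6}.
  Root 17: left subtree has 3 nodes {37, 26, 23}, right has 0 { }.
    Root 23: left subtree has 2 nodes {37, 26}, right has 0 { }.
      Root 26: left subtree has 1 node {37}, right has 0 { }.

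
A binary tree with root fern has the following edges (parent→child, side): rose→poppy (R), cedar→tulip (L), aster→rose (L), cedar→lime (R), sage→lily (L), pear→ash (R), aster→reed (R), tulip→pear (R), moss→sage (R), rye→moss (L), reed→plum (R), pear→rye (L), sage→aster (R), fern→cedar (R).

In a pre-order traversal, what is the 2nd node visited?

cedar

Pre-order visits the node, then its left subtree, then its right subtree.
Visit fern.
At fern: no left child.
At fern: go right to cedar.
  Visit cedar.
  At cedar: go left to tulip.
    Visit tulip.
    At tulip: no left child.
    At tulip: go right to pear.
      Visit pear.
      At pear: go left to rye.
        Visit rye.
        At rye: go left to moss.
          Visit moss.
          At moss: no left child.
          At moss: go right to sage.
            Visit sage.
            At sage: go left to lily.
              lily is a leaf — visit lily.
            At sage: go right to aster.
              Visit aster.
              At aster: go left to rose.
                Visit rose.
                At rose: no left child.
                At rose: go right to poppy.
                  poppy is a leaf — visit poppy.
              At aster: go right to reed.
                Visit reed.
                At reed: no left child.
                At reed: go right to plum.
                  plum is a leaf — visit plum.
        At rye: no right child.
      At pear: go right to ash.
        ash is a leaf — visit ash.
  At cedar: go right to lime.
    lime is a leaf — visit lime.
Full pre-order sequence: fern, cedar, tulip, pear, rye, moss, sage, lily, aster, rose, poppy, reed, plum, ash, lime.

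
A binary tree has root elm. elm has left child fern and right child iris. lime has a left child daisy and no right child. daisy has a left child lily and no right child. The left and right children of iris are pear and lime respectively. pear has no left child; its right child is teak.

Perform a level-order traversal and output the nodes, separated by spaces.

elm fern iris pear lime teak daisy lily

Level-order visits nodes level by level from the root, left to right within each level.
Level 0: elm
Level 1: fern, iris
Level 2: pear, lime
Level 3: teak, daisy
Level 4: lily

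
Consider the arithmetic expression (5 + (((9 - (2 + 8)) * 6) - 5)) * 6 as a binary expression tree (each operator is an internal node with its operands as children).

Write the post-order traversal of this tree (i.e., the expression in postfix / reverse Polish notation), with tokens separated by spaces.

Post-order on an expression tree gives postfix notation: for each operator, emit left operand, right operand, then the operator.

5 9 2 8 + - 6 * 5 - + 6 *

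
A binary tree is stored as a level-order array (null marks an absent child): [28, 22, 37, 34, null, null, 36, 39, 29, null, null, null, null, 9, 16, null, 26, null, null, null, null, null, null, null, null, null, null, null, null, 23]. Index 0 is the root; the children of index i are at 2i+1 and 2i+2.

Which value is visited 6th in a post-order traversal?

Post-order visits the left subtree, then the right subtree, then the node.
At 28: go left to 22.
  At 22: go left to 34.
    At 34: go left to 39.
      At 39: no left child.
      At 39: go right to 26.
        26 is a leaf — visit 26.
      Visit 39.
    At 34: go right to 29.
      29 is a leaf — visit 29.
    Visit 34.
  At 22: no right child.
  Visit 22.
At 28: go right to 37.
  At 37: no left child.
  At 37: go right to 36.
    At 36: go left to 9.
      9 is a leaf — visit 9.
    At 36: go right to 16.
      At 16: go left to 23.
        23 is a leaf — visit 23.
      At 16: no right child.
      Visit 16.
    Visit 36.
  Visit 37.
Visit 28.
Full post-order sequence: 26, 39, 29, 34, 22, 9, 23, 16, 36, 37, 28.

9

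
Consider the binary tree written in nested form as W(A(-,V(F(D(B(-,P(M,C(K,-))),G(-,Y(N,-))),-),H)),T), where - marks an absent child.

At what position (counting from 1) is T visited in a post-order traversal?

14

Post-order visits the left subtree, then the right subtree, then the node.
At W: go left to A.
  At A: no left child.
  At A: go right to V.
    At V: go left to F.
      At F: go left to D.
        At D: go left to B.
          At B: no left child.
          At B: go right to P.
            At P: go left to M.
              M is a leaf — visit M.
            At P: go right to C.
              At C: go left to K.
                K is a leaf — visit K.
              At C: no right child.
              Visit C.
            Visit P.
          Visit B.
        At D: go right to G.
          At G: no left child.
          At G: go right to Y.
            At Y: go left to N.
              N is a leaf — visit N.
            At Y: no right child.
            Visit Y.
          Visit G.
        Visit D.
      At F: no right child.
      Visit F.
    At V: go right to H.
      H is a leaf — visit H.
    Visit V.
  Visit A.
At W: go right to T.
  T is a leaf — visit T.
Visit W.
Full post-order sequence: M, K, C, P, B, N, Y, G, D, F, H, V, A, T, W.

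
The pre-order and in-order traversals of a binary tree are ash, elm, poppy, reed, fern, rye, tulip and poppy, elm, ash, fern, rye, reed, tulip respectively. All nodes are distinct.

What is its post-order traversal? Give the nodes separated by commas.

poppy, elm, rye, fern, tulip, reed, ash

The first element of pre-order is the root; it splits in-order into left and right subtrees.
Root ash: left subtree has 2 nodes {poppy, elm}, right has 4 {fern, rye, reed, tulip}.
  Root elm: left subtree has 1 node {poppy}, right has 0 { }.
  Root reed: left subtree has 2 nodes {fern, rye}, right has 1 {tulip}.
    Root fern: left subtree has 0 nodes { }, right has 1 {rye}.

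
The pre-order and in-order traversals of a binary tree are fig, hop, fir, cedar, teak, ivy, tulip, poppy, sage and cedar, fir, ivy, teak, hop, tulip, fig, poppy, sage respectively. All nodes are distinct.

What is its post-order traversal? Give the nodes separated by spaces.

The first element of pre-order is the root; it splits in-order into left and right subtrees.
Root fig: left subtree has 6 nodes {cedar, fir, ivy, teak, hop, tulip}, right has 2 {poppy, sage}.
  Root hop: left subtree has 4 nodes {cedar, fir, ivy, teak}, right has 1 {tulip}.
    Root fir: left subtree has 1 node {cedar}, right has 2 {ivy, teak}.
      Root teak: left subtree has 1 node {ivy}, right has 0 { }.
  Root poppy: left subtree has 0 nodes { }, right has 1 {sage}.

cedar ivy teak fir tulip hop sage poppy fig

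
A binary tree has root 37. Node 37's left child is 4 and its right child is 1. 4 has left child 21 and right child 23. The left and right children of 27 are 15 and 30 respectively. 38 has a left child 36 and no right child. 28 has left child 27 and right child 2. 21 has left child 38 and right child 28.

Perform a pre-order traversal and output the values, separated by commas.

Pre-order visits the node, then its left subtree, then its right subtree.
Visit 37.
At 37: go left to 4.
  Visit 4.
  At 4: go left to 21.
    Visit 21.
    At 21: go left to 38.
      Visit 38.
      At 38: go left to 36.
        36 is a leaf — visit 36.
      At 38: no right child.
    At 21: go right to 28.
      Visit 28.
      At 28: go left to 27.
        Visit 27.
        At 27: go left to 15.
          15 is a leaf — visit 15.
        At 27: go right to 30.
          30 is a leaf — visit 30.
      At 28: go right to 2.
        2 is a leaf — visit 2.
  At 4: go right to 23.
    23 is a leaf — visit 23.
At 37: go right to 1.
  1 is a leaf — visit 1.

37, 4, 21, 38, 36, 28, 27, 15, 30, 2, 23, 1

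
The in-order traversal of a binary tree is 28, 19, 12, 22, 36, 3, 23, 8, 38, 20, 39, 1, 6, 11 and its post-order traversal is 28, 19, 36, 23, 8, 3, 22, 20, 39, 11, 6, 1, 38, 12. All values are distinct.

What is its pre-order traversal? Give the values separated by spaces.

The last element of post-order is the root; it splits in-order into left and right subtrees.
Root 12: left subtree has 2 nodes {28, 19}, right has 11 {22, 36, 3, 23, 8, 38, 20, 39, 1, 6, 11}.
  Root 19: left subtree has 1 node {28}, right has 0 { }.
  Root 38: left subtree has 5 nodes {22, 36, 3, 23, 8}, right has 5 {20, 39, 1, 6, 11}.
    Root 22: left subtree has 0 nodes { }, right has 4 {36, 3, 23, 8}.
      Root 3: left subtree has 1 node {36}, right has 2 {23, 8}.
        Root 8: left subtree has 1 node {23}, right has 0 { }.
    Root 1: left subtree has 2 nodes {20, 39}, right has 2 {6, 11}.
      Root 39: left subtree has 1 node {20}, right has 0 { }.
      Root 6: left subtree has 0 nodes { }, right has 1 {11}.

12 19 28 38 22 3 36 8 23 1 39 20 6 11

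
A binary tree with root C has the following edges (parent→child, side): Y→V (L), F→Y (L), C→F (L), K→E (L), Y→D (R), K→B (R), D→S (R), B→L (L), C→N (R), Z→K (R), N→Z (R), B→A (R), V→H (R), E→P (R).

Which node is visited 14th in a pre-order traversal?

Pre-order visits the node, then its left subtree, then its right subtree.
Visit C.
At C: go left to F.
  Visit F.
  At F: go left to Y.
    Visit Y.
    At Y: go left to V.
      Visit V.
      At V: no left child.
      At V: go right to H.
        H is a leaf — visit H.
    At Y: go right to D.
      Visit D.
      At D: no left child.
      At D: go right to S.
        S is a leaf — visit S.
  At F: no right child.
At C: go right to N.
  Visit N.
  At N: no left child.
  At N: go right to Z.
    Visit Z.
    At Z: no left child.
    At Z: go right to K.
      Visit K.
      At K: go left to E.
        Visit E.
        At E: no left child.
        At E: go right to P.
          P is a leaf — visit P.
      At K: go right to B.
        Visit B.
        At B: go left to L.
          L is a leaf — visit L.
        At B: go right to A.
          A is a leaf — visit A.
Full pre-order sequence: C, F, Y, V, H, D, S, N, Z, K, E, P, B, L, A.

L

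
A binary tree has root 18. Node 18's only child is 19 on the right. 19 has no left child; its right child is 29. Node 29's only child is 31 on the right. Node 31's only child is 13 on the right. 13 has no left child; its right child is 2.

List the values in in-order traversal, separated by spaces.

In-order visits the left subtree, then the node, then the right subtree.
At 18: no left child.
Visit 18.
At 18: go right to 19.
  At 19: no left child.
  Visit 19.
  At 19: go right to 29.
    At 29: no left child.
    Visit 29.
    At 29: go right to 31.
      At 31: no left child.
      Visit 31.
      At 31: go right to 13.
        At 13: no left child.
        Visit 13.
        At 13: go right to 2.
          2 is a leaf — visit 2.

18 19 29 31 13 2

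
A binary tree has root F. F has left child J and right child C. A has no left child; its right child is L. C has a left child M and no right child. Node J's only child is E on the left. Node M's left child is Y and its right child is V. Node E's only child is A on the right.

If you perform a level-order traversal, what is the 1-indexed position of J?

Level-order visits nodes level by level from the root, left to right within each level.
Level 0: F
Level 1: J, C
Level 2: E, M
Level 3: A, Y, V
Level 4: L
Full level-order sequence: F, J, C, E, M, A, Y, V, L.

2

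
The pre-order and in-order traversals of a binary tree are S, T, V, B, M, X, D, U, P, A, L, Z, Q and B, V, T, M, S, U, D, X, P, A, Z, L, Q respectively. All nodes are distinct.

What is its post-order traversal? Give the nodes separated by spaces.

The first element of pre-order is the root; it splits in-order into left and right subtrees.
Root S: left subtree has 4 nodes {B, V, T, M}, right has 8 {U, D, X, P, A, Z, L, Q}.
  Root T: left subtree has 2 nodes {B, V}, right has 1 {M}.
    Root V: left subtree has 1 node {B}, right has 0 { }.
  Root X: left subtree has 2 nodes {U, D}, right has 5 {P, A, Z, L, Q}.
    Root D: left subtree has 1 node {U}, right has 0 { }.
    Root P: left subtree has 0 nodes { }, right has 4 {A, Z, L, Q}.
      Root A: left subtree has 0 nodes { }, right has 3 {Z, L, Q}.
        Root L: left subtree has 1 node {Z}, right has 1 {Q}.

B V M T U D Z Q L A P X S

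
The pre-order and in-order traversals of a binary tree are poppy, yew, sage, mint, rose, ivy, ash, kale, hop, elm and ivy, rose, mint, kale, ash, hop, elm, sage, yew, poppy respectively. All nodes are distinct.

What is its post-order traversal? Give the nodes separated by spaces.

ivy rose kale elm hop ash mint sage yew poppy

The first element of pre-order is the root; it splits in-order into left and right subtrees.
Root poppy: left subtree has 9 nodes {ivy, rose, mint, kale, ash, hop, elm, sage, yew}, right has 0 { }.
  Root yew: left subtree has 8 nodes {ivy, rose, mint, kale, ash, hop, elm, sage}, right has 0 { }.
    Root sage: left subtree has 7 nodes {ivy, rose, mint, kale, ash, hop, elm}, right has 0 { }.
      Root mint: left subtree has 2 nodes {ivy, rose}, right has 4 {kale, ash, hop, elm}.
        Root rose: left subtree has 1 node {ivy}, right has 0 { }.
        Root ash: left subtree has 1 node {kale}, right has 2 {hop, elm}.
          Root hop: left subtree has 0 nodes { }, right has 1 {elm}.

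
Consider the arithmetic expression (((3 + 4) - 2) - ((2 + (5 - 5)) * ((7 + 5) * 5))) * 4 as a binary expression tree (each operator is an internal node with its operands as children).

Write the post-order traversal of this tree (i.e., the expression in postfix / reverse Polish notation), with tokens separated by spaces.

Post-order on an expression tree gives postfix notation: for each operator, emit left operand, right operand, then the operator.

3 4 + 2 - 2 5 5 - + 7 5 + 5 * * - 4 *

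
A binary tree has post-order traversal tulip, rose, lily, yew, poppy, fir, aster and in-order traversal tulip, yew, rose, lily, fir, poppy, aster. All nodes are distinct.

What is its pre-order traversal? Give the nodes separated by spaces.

aster fir yew tulip lily rose poppy

The last element of post-order is the root; it splits in-order into left and right subtrees.
Root aster: left subtree has 6 nodes {tulip, yew, rose, lily, fir, poppy}, right has 0 { }.
  Root fir: left subtree has 4 nodes {tulip, yew, rose, lily}, right has 1 {poppy}.
    Root yew: left subtree has 1 node {tulip}, right has 2 {rose, lily}.
      Root lily: left subtree has 1 node {rose}, right has 0 { }.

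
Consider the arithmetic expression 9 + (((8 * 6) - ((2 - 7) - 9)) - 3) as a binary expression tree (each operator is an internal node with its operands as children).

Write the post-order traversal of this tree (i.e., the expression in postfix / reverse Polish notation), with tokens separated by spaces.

Post-order on an expression tree gives postfix notation: for each operator, emit left operand, right operand, then the operator.

9 8 6 * 2 7 - 9 - - 3 - +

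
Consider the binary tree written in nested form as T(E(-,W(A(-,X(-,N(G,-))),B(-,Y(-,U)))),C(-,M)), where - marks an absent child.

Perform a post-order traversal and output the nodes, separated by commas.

Post-order visits the left subtree, then the right subtree, then the node.
At T: go left to E.
  At E: no left child.
  At E: go right to W.
    At W: go left to A.
      At A: no left child.
      At A: go right to X.
        At X: no left child.
        At X: go right to N.
          At N: go left to G.
            G is a leaf — visit G.
          At N: no right child.
          Visit N.
        Visit X.
      Visit A.
    At W: go right to B.
      At B: no left child.
      At B: go right to Y.
        At Y: no left child.
        At Y: go right to U.
          U is a leaf — visit U.
        Visit Y.
      Visit B.
    Visit W.
  Visit E.
At T: go right to C.
  At C: no left child.
  At C: go right to M.
    M is a leaf — visit M.
  Visit C.
Visit T.

G, N, X, A, U, Y, B, W, E, M, C, T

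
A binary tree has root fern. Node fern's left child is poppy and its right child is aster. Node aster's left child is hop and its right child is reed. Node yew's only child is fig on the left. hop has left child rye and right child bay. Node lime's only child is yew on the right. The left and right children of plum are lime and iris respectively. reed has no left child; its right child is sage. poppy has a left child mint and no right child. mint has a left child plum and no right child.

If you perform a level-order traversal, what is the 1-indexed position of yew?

Level-order visits nodes level by level from the root, left to right within each level.
Level 0: fern
Level 1: poppy, aster
Level 2: mint, hop, reed
Level 3: plum, rye, bay, sage
Level 4: lime, iris
Level 5: yew
Level 6: fig
Full level-order sequence: fern, poppy, aster, mint, hop, reed, plum, rye, bay, sage, lime, iris, yew, fig.

13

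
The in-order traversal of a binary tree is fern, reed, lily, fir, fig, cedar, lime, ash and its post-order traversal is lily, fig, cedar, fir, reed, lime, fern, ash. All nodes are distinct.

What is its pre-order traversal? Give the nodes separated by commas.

The last element of post-order is the root; it splits in-order into left and right subtrees.
Root ash: left subtree has 7 nodes {fern, reed, lily, fir, fig, cedar, lime}, right has 0 { }.
  Root fern: left subtree has 0 nodes { }, right has 6 {reed, lily, fir, fig, cedar, lime}.
    Root lime: left subtree has 5 nodes {reed, lily, fir, fig, cedar}, right has 0 { }.
      Root reed: left subtree has 0 nodes { }, right has 4 {lily, fir, fig, cedar}.
        Root fir: left subtree has 1 node {lily}, right has 2 {fig, cedar}.
          Root cedar: left subtree has 1 node {fig}, right has 0 { }.

ash, fern, lime, reed, fir, lily, cedar, fig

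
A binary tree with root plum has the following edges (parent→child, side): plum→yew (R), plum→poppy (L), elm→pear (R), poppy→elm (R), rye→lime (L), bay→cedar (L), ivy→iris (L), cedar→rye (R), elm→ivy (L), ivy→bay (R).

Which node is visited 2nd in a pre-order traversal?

Pre-order visits the node, then its left subtree, then its right subtree.
Visit plum.
At plum: go left to poppy.
  Visit poppy.
  At poppy: no left child.
  At poppy: go right to elm.
    Visit elm.
    At elm: go left to ivy.
      Visit ivy.
      At ivy: go left to iris.
        iris is a leaf — visit iris.
      At ivy: go right to bay.
        Visit bay.
        At bay: go left to cedar.
          Visit cedar.
          At cedar: no left child.
          At cedar: go right to rye.
            Visit rye.
            At rye: go left to lime.
              lime is a leaf — visit lime.
            At rye: no right child.
        At bay: no right child.
    At elm: go right to pear.
      pear is a leaf — visit pear.
At plum: go right to yew.
  yew is a leaf — visit yew.
Full pre-order sequence: plum, poppy, elm, ivy, iris, bay, cedar, rye, lime, pear, yew.

poppy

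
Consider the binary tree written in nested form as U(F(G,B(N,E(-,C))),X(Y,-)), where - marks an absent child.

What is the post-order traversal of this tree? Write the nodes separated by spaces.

G N C E B F Y X U

Post-order visits the left subtree, then the right subtree, then the node.
At U: go left to F.
  At F: go left to G.
    G is a leaf — visit G.
  At F: go right to B.
    At B: go left to N.
      N is a leaf — visit N.
    At B: go right to E.
      At E: no left child.
      At E: go right to C.
        C is a leaf — visit C.
      Visit E.
    Visit B.
  Visit F.
At U: go right to X.
  At X: go left to Y.
    Y is a leaf — visit Y.
  At X: no right child.
  Visit X.
Visit U.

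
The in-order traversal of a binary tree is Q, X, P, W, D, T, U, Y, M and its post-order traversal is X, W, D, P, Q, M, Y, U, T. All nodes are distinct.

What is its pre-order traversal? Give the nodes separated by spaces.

The last element of post-order is the root; it splits in-order into left and right subtrees.
Root T: left subtree has 5 nodes {Q, X, P, W, D}, right has 3 {U, Y, M}.
  Root Q: left subtree has 0 nodes { }, right has 4 {X, P, W, D}.
    Root P: left subtree has 1 node {X}, right has 2 {W, D}.
      Root D: left subtree has 1 node {W}, right has 0 { }.
  Root U: left subtree has 0 nodes { }, right has 2 {Y, M}.
    Root Y: left subtree has 0 nodes { }, right has 1 {M}.

T Q P X D W U Y M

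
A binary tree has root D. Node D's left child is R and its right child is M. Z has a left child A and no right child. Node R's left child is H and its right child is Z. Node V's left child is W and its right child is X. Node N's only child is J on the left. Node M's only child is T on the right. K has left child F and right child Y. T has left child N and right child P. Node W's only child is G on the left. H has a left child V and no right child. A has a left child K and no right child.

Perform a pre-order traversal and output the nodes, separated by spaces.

D R H V W G X Z A K F Y M T N J P

Pre-order visits the node, then its left subtree, then its right subtree.
Visit D.
At D: go left to R.
  Visit R.
  At R: go left to H.
    Visit H.
    At H: go left to V.
      Visit V.
      At V: go left to W.
        Visit W.
        At W: go left to G.
          G is a leaf — visit G.
        At W: no right child.
      At V: go right to X.
        X is a leaf — visit X.
    At H: no right child.
  At R: go right to Z.
    Visit Z.
    At Z: go left to A.
      Visit A.
      At A: go left to K.
        Visit K.
        At K: go left to F.
          F is a leaf — visit F.
        At K: go right to Y.
          Y is a leaf — visit Y.
      At A: no right child.
    At Z: no right child.
At D: go right to M.
  Visit M.
  At M: no left child.
  At M: go right to T.
    Visit T.
    At T: go left to N.
      Visit N.
      At N: go left to J.
        J is a leaf — visit J.
      At N: no right child.
    At T: go right to P.
      P is a leaf — visit P.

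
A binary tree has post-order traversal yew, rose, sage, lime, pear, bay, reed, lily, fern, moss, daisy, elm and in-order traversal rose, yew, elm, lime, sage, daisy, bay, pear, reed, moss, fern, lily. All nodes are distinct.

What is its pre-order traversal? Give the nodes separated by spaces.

The last element of post-order is the root; it splits in-order into left and right subtrees.
Root elm: left subtree has 2 nodes {rose, yew}, right has 9 {lime, sage, daisy, bay, pear, reed, moss, fern, lily}.
  Root rose: left subtree has 0 nodes { }, right has 1 {yew}.
  Root daisy: left subtree has 2 nodes {lime, sage}, right has 6 {bay, pear, reed, moss, fern, lily}.
    Root lime: left subtree has 0 nodes { }, right has 1 {sage}.
    Root moss: left subtree has 3 nodes {bay, pear, reed}, right has 2 {fern, lily}.
      Root reed: left subtree has 2 nodes {bay, pear}, right has 0 { }.
        Root bay: left subtree has 0 nodes { }, right has 1 {pear}.
      Root fern: left subtree has 0 nodes { }, right has 1 {lily}.

elm rose yew daisy lime sage moss reed bay pear fern lily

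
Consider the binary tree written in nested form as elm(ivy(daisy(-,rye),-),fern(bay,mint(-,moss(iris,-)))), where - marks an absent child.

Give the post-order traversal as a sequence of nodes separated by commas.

rye, daisy, ivy, bay, iris, moss, mint, fern, elm

Post-order visits the left subtree, then the right subtree, then the node.
At elm: go left to ivy.
  At ivy: go left to daisy.
    At daisy: no left child.
    At daisy: go right to rye.
      rye is a leaf — visit rye.
    Visit daisy.
  At ivy: no right child.
  Visit ivy.
At elm: go right to fern.
  At fern: go left to bay.
    bay is a leaf — visit bay.
  At fern: go right to mint.
    At mint: no left child.
    At mint: go right to moss.
      At moss: go left to iris.
        iris is a leaf — visit iris.
      At moss: no right child.
      Visit moss.
    Visit mint.
  Visit fern.
Visit elm.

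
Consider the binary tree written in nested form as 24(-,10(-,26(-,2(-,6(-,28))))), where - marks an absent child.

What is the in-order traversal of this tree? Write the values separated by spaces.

24 10 26 2 6 28

In-order visits the left subtree, then the node, then the right subtree.
At 24: no left child.
Visit 24.
At 24: go right to 10.
  At 10: no left child.
  Visit 10.
  At 10: go right to 26.
    At 26: no left child.
    Visit 26.
    At 26: go right to 2.
      At 2: no left child.
      Visit 2.
      At 2: go right to 6.
        At 6: no left child.
        Visit 6.
        At 6: go right to 28.
          28 is a leaf — visit 28.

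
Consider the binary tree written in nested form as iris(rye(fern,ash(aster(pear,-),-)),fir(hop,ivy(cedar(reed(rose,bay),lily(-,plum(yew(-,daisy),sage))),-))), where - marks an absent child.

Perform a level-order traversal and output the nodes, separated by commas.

Level-order visits nodes level by level from the root, left to right within each level.
Level 0: iris
Level 1: rye, fir
Level 2: fern, ash, hop, ivy
Level 3: aster, cedar
Level 4: pear, reed, lily
Level 5: rose, bay, plum
Level 6: yew, sage
Level 7: daisy

iris, rye, fir, fern, ash, hop, ivy, aster, cedar, pear, reed, lily, rose, bay, plum, yew, sage, daisy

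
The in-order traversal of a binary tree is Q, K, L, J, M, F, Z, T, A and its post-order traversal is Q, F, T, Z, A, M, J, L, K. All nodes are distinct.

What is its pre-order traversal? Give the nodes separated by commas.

K, Q, L, J, M, A, Z, F, T

The last element of post-order is the root; it splits in-order into left and right subtrees.
Root K: left subtree has 1 node {Q}, right has 7 {L, J, M, F, Z, T, A}.
  Root L: left subtree has 0 nodes { }, right has 6 {J, M, F, Z, T, A}.
    Root J: left subtree has 0 nodes { }, right has 5 {M, F, Z, T, A}.
      Root M: left subtree has 0 nodes { }, right has 4 {F, Z, T, A}.
        Root A: left subtree has 3 nodes {F, Z, T}, right has 0 { }.
          Root Z: left subtree has 1 node {F}, right has 1 {T}.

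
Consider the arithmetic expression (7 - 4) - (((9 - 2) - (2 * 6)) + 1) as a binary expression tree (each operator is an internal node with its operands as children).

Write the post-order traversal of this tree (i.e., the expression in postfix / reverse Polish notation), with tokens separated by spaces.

7 4 - 9 2 - 2 6 * - 1 + -

Post-order on an expression tree gives postfix notation: for each operator, emit left operand, right operand, then the operator.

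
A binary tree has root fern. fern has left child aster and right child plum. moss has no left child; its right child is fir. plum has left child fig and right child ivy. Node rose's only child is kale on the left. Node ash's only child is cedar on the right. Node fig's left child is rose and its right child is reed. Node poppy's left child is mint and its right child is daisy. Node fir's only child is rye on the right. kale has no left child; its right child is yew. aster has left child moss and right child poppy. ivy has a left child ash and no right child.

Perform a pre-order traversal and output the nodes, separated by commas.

Pre-order visits the node, then its left subtree, then its right subtree.
Visit fern.
At fern: go left to aster.
  Visit aster.
  At aster: go left to moss.
    Visit moss.
    At moss: no left child.
    At moss: go right to fir.
      Visit fir.
      At fir: no left child.
      At fir: go right to rye.
        rye is a leaf — visit rye.
  At aster: go right to poppy.
    Visit poppy.
    At poppy: go left to mint.
      mint is a leaf — visit mint.
    At poppy: go right to daisy.
      daisy is a leaf — visit daisy.
At fern: go right to plum.
  Visit plum.
  At plum: go left to fig.
    Visit fig.
    At fig: go left to rose.
      Visit rose.
      At rose: go left to kale.
        Visit kale.
        At kale: no left child.
        At kale: go right to yew.
          yew is a leaf — visit yew.
      At rose: no right child.
    At fig: go right to reed.
      reed is a leaf — visit reed.
  At plum: go right to ivy.
    Visit ivy.
    At ivy: go left to ash.
      Visit ash.
      At ash: no left child.
      At ash: go right to cedar.
        cedar is a leaf — visit cedar.
    At ivy: no right child.

fern, aster, moss, fir, rye, poppy, mint, daisy, plum, fig, rose, kale, yew, reed, ivy, ash, cedar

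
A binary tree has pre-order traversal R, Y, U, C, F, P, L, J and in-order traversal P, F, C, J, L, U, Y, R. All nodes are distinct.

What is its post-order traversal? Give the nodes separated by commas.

P, F, J, L, C, U, Y, R

The first element of pre-order is the root; it splits in-order into left and right subtrees.
Root R: left subtree has 7 nodes {P, F, C, J, L, U, Y}, right has 0 { }.
  Root Y: left subtree has 6 nodes {P, F, C, J, L, U}, right has 0 { }.
    Root U: left subtree has 5 nodes {P, F, C, J, L}, right has 0 { }.
      Root C: left subtree has 2 nodes {P, F}, right has 2 {J, L}.
        Root F: left subtree has 1 node {P}, right has 0 { }.
        Root L: left subtree has 1 node {J}, right has 0 { }.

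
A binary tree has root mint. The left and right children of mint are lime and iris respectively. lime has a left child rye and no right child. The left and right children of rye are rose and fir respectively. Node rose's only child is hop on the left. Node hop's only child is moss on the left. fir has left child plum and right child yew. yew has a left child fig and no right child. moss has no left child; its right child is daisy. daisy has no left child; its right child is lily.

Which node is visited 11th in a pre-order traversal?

yew

Pre-order visits the node, then its left subtree, then its right subtree.
Visit mint.
At mint: go left to lime.
  Visit lime.
  At lime: go left to rye.
    Visit rye.
    At rye: go left to rose.
      Visit rose.
      At rose: go left to hop.
        Visit hop.
        At hop: go left to moss.
          Visit moss.
          At moss: no left child.
          At moss: go right to daisy.
            Visit daisy.
            At daisy: no left child.
            At daisy: go right to lily.
              lily is a leaf — visit lily.
        At hop: no right child.
      At rose: no right child.
    At rye: go right to fir.
      Visit fir.
      At fir: go left to plum.
        plum is a leaf — visit plum.
      At fir: go right to yew.
        Visit yew.
        At yew: go left to fig.
          fig is a leaf — visit fig.
        At yew: no right child.
  At lime: no right child.
At mint: go right to iris.
  iris is a leaf — visit iris.
Full pre-order sequence: mint, lime, rye, rose, hop, moss, daisy, lily, fir, plum, yew, fig, iris.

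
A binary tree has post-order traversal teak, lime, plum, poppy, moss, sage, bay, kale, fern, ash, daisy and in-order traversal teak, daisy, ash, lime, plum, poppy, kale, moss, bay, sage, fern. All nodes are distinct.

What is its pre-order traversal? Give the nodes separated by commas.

daisy, teak, ash, fern, kale, poppy, plum, lime, bay, moss, sage

The last element of post-order is the root; it splits in-order into left and right subtrees.
Root daisy: left subtree has 1 node {teak}, right has 9 {ash, lime, plum, poppy, kale, moss, bay, sage, fern}.
  Root ash: left subtree has 0 nodes { }, right has 8 {lime, plum, poppy, kale, moss, bay, sage, fern}.
    Root fern: left subtree has 7 nodes {lime, plum, poppy, kale, moss, bay, sage}, right has 0 { }.
      Root kale: left subtree has 3 nodes {lime, plum, poppy}, right has 3 {moss, bay, sage}.
        Root poppy: left subtree has 2 nodes {lime, plum}, right has 0 { }.
          Root plum: left subtree has 1 node {lime}, right has 0 { }.
        Root bay: left subtree has 1 node {moss}, right has 1 {sage}.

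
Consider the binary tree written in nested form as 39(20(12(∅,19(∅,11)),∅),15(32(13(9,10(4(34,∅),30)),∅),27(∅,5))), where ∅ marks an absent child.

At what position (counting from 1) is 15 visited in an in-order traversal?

In-order visits the left subtree, then the node, then the right subtree.
At 39: go left to 20.
  At 20: go left to 12.
    At 12: no left child.
    Visit 12.
    At 12: go right to 19.
      At 19: no left child.
      Visit 19.
      At 19: go right to 11.
        11 is a leaf — visit 11.
  Visit 20.
  At 20: no right child.
Visit 39.
At 39: go right to 15.
  At 15: go left to 32.
    At 32: go left to 13.
      At 13: go left to 9.
        9 is a leaf — visit 9.
      Visit 13.
      At 13: go right to 10.
        At 10: go left to 4.
          At 4: go left to 34.
            34 is a leaf — visit 34.
          Visit 4.
          At 4: no right child.
        Visit 10.
        At 10: go right to 30.
          30 is a leaf — visit 30.
    Visit 32.
    At 32: no right child.
  Visit 15.
  At 15: go right to 27.
    At 27: no left child.
    Visit 27.
    At 27: go right to 5.
      5 is a leaf — visit 5.
Full in-order sequence: 12, 19, 11, 20, 39, 9, 13, 34, 4, 10, 30, 32, 15, 27, 5.

13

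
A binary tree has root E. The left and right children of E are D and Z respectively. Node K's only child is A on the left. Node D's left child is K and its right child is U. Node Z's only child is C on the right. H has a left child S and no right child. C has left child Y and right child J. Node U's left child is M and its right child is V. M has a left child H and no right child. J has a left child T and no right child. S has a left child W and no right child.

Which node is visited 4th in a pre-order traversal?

A

Pre-order visits the node, then its left subtree, then its right subtree.
Visit E.
At E: go left to D.
  Visit D.
  At D: go left to K.
    Visit K.
    At K: go left to A.
      A is a leaf — visit A.
    At K: no right child.
  At D: go right to U.
    Visit U.
    At U: go left to M.
      Visit M.
      At M: go left to H.
        Visit H.
        At H: go left to S.
          Visit S.
          At S: go left to W.
            W is a leaf — visit W.
          At S: no right child.
        At H: no right child.
      At M: no right child.
    At U: go right to V.
      V is a leaf — visit V.
At E: go right to Z.
  Visit Z.
  At Z: no left child.
  At Z: go right to C.
    Visit C.
    At C: go left to Y.
      Y is a leaf — visit Y.
    At C: go right to J.
      Visit J.
      At J: go left to T.
        T is a leaf — visit T.
      At J: no right child.
Full pre-order sequence: E, D, K, A, U, M, H, S, W, V, Z, C, Y, J, T.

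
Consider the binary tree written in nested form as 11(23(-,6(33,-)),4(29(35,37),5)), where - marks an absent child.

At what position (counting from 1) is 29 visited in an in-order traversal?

In-order visits the left subtree, then the node, then the right subtree.
At 11: go left to 23.
  At 23: no left child.
  Visit 23.
  At 23: go right to 6.
    At 6: go left to 33.
      33 is a leaf — visit 33.
    Visit 6.
    At 6: no right child.
Visit 11.
At 11: go right to 4.
  At 4: go left to 29.
    At 29: go left to 35.
      35 is a leaf — visit 35.
    Visit 29.
    At 29: go right to 37.
      37 is a leaf — visit 37.
  Visit 4.
  At 4: go right to 5.
    5 is a leaf — visit 5.
Full in-order sequence: 23, 33, 6, 11, 35, 29, 37, 4, 5.

6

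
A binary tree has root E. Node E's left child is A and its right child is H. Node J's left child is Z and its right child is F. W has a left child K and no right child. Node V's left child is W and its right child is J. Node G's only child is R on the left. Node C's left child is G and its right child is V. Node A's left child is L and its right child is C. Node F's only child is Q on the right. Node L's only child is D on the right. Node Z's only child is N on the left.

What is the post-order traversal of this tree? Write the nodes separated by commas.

D, L, R, G, K, W, N, Z, Q, F, J, V, C, A, H, E

Post-order visits the left subtree, then the right subtree, then the node.
At E: go left to A.
  At A: go left to L.
    At L: no left child.
    At L: go right to D.
      D is a leaf — visit D.
    Visit L.
  At A: go right to C.
    At C: go left to G.
      At G: go left to R.
        R is a leaf — visit R.
      At G: no right child.
      Visit G.
    At C: go right to V.
      At V: go left to W.
        At W: go left to K.
          K is a leaf — visit K.
        At W: no right child.
        Visit W.
      At V: go right to J.
        At J: go left to Z.
          At Z: go left to N.
            N is a leaf — visit N.
          At Z: no right child.
          Visit Z.
        At J: go right to F.
          At F: no left child.
          At F: go right to Q.
            Q is a leaf — visit Q.
          Visit F.
        Visit J.
      Visit V.
    Visit C.
  Visit A.
At E: go right to H.
  H is a leaf — visit H.
Visit E.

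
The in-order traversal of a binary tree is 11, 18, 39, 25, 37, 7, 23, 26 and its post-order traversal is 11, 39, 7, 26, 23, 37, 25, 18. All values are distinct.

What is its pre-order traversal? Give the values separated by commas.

18, 11, 25, 39, 37, 23, 7, 26

The last element of post-order is the root; it splits in-order into left and right subtrees.
Root 18: left subtree has 1 node {11}, right has 6 {39, 25, 37, 7, 23, 26}.
  Root 25: left subtree has 1 node {39}, right has 4 {37, 7, 23, 26}.
    Root 37: left subtree has 0 nodes { }, right has 3 {7, 23, 26}.
      Root 23: left subtree has 1 node {7}, right has 1 {26}.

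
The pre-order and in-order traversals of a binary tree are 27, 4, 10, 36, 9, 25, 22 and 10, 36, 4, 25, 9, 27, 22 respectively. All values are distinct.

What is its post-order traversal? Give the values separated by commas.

The first element of pre-order is the root; it splits in-order into left and right subtrees.
Root 27: left subtree has 5 nodes {10, 36, 4, 25, 9}, right has 1 {22}.
  Root 4: left subtree has 2 nodes {10, 36}, right has 2 {25, 9}.
    Root 10: left subtree has 0 nodes { }, right has 1 {36}.
    Root 9: left subtree has 1 node {25}, right has 0 { }.

36, 10, 25, 9, 4, 22, 27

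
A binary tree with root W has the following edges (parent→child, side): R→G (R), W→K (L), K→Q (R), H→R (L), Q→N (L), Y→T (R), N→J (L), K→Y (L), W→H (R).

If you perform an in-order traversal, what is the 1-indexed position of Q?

6

In-order visits the left subtree, then the node, then the right subtree.
At W: go left to K.
  At K: go left to Y.
    At Y: no left child.
    Visit Y.
    At Y: go right to T.
      T is a leaf — visit T.
  Visit K.
  At K: go right to Q.
    At Q: go left to N.
      At N: go left to J.
        J is a leaf — visit J.
      Visit N.
      At N: no right child.
    Visit Q.
    At Q: no right child.
Visit W.
At W: go right to H.
  At H: go left to R.
    At R: no left child.
    Visit R.
    At R: go right to G.
      G is a leaf — visit G.
  Visit H.
  At H: no right child.
Full in-order sequence: Y, T, K, J, N, Q, W, R, G, H.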